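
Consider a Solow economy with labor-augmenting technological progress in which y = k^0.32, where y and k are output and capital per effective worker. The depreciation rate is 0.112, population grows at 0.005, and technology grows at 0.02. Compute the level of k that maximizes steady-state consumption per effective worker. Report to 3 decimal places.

Capital per effective worker breaks even when investment replaces (n + g + δ)·k; here n + g + δ = 0.137.
Golden rule sets MPK = n+g+δ: 0.32·k^(0.32−1) = 0.137, so k_gold = (0.32/0.137)^(1/0.68) ≈ 3.4818.

k_gold ≈ 3.482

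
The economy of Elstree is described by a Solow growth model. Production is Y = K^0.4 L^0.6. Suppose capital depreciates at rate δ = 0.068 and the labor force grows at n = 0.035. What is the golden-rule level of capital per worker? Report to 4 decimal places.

Break-even investment rate: n + δ = 0.035 + 0.068 = 0.103.
Setting f'(k) = n+δ gives 0.4·k^(0.4−1) = 0.103, hence k_gold = (0.4/0.103)^(1/0.6) ≈ 9.5948.

k_gold ≈ 9.5948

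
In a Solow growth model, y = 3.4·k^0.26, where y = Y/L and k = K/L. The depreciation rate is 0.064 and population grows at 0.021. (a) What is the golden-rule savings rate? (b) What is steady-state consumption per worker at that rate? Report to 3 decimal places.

Break-even investment rate: n + δ = 0.021 + 0.064 = 0.085.
For Cobb-Douglas, s_gold equals capital's share: s_gold = 0.26.
At the golden rule the marginal product of capital equals n+δ: 0.26·3.4·k^(0.26−1) = 0.085. Solving, k_gold = (0.26·3.4/0.085)^(1/0.74) ≈ 23.6793.
y_gold = 3.4·23.6793^0.26 ≈ 7.7413; c_gold = (1−0.26)·y_gold ≈ 5.7286.

(a) s_gold = 0.260; (b) c_gold ≈ 5.729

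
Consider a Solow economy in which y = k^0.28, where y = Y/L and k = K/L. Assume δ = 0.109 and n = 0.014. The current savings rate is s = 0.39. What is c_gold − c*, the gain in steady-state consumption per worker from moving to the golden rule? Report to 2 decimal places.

Δc ≈ 0.04

The effective depreciation rate is n + δ = 0.014 + 0.109 = 0.123.
Current steady state (s = 0.39): k* = (0.39/0.123)^(1/0.72) ≈ 4.9666, y* = 4.9666^0.28 ≈ 1.5664, c* = (1−0.39)·1.5664 ≈ 0.9555.
At the golden rule the marginal product of capital equals n+δ: 0.28·k^(0.28−1) = 0.123. Solving, k_gold = (0.28/0.123)^(1/0.72) ≈ 3.1346.
y_gold = 3.1346^0.28 ≈ 1.3770, c_gold = y_gold − 0.123·k_gold ≈ 0.9914.
Gain: Δc = 0.9914 − 0.9555 ≈ 0.0359.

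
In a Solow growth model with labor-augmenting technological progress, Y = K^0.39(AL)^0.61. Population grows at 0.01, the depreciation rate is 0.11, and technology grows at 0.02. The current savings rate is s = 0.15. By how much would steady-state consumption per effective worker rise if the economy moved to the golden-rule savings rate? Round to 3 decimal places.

Δc ≈ 0.286

The effective depreciation rate is n + g + δ = 0.01 + 0.02 + 0.11 = 0.14.
Current steady state (s = 0.15): k* = (0.15/0.14)^(1/0.61) ≈ 1.1197, y* = 1.1197^0.39 ≈ 1.0451, c* = (1−0.15)·1.0451 ≈ 0.8883.
Golden rule sets MPK = n+g+δ: 0.39·k^(0.39−1) = 0.14, so k_gold = (0.39/0.14)^(1/0.61) ≈ 5.3630.
y_gold = 5.3630^0.39 ≈ 1.9252, c_gold = y_gold − 0.14·k_gold ≈ 1.1743.
Gain: Δc = 1.1743 − 0.8883 ≈ 0.2860.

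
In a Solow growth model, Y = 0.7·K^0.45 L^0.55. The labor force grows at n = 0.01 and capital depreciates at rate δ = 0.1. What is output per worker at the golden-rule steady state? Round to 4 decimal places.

y_gold ≈ 1.6555

The effective depreciation rate is n + δ = 0.01 + 0.1 = 0.11.
Maximizing c = f(k) − (n+δ)·k gives f'(k) = n+δ, i.e. 0.45·0.7·k^(0.45−1) = 0.11, so k_gold = (0.45·0.7/0.11)^(1/0.55) ≈ 6.7727.
Output: y_gold = 0.7·k_gold^0.45 = 0.7·6.7727^0.45 ≈ 1.6555.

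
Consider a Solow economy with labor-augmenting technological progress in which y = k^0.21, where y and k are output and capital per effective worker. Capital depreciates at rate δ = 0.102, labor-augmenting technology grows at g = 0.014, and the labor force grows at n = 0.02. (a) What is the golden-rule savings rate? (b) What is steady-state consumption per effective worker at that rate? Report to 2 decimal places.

(a) s_gold = 0.21; (b) c_gold ≈ 0.89

Break-even investment rate: n + g + δ = 0.02 + 0.014 + 0.102 = 0.136.
For Cobb-Douglas, s_gold equals capital's share: s_gold = 0.21.
Setting f'(k) = n+g+δ gives 0.21·k^(0.21−1) = 0.136, hence k_gold = (0.21/0.136)^(1/0.79) ≈ 1.7331.
y_gold = 1.7331^0.21 ≈ 1.1224; c_gold = (1−0.21)·y_gold ≈ 0.8867.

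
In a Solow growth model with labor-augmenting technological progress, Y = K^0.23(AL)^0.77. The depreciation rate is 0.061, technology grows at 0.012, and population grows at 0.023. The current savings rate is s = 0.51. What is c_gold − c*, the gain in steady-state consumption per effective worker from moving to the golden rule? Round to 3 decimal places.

n + g + δ = 0.023 + 0.012 + 0.061 = 0.096.
Current steady state (s = 0.51): k* = (0.51/0.096)^(1/0.77) ≈ 8.7488, y* = 8.7488^0.23 ≈ 1.6468, c* = (1−0.51)·1.6468 ≈ 0.8069.
At the golden rule the marginal product of capital equals n+g+δ: 0.23·k^(0.23−1) = 0.096. Solving, k_gold = (0.23/0.096)^(1/0.77) ≈ 3.1103.
y_gold = 3.1103^0.23 ≈ 1.2982, c_gold = y_gold − 0.096·k_gold ≈ 0.9996.
Gain: Δc = 0.9996 − 0.8069 ≈ 0.1927.

Δc ≈ 0.193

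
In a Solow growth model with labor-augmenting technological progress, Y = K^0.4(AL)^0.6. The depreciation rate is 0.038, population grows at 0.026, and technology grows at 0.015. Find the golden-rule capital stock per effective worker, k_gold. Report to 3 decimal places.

k_gold ≈ 14.930

n + g + δ = 0.026 + 0.015 + 0.038 = 0.079.
Setting f'(k) = n+g+δ gives 0.4·k^(0.4−1) = 0.079, hence k_gold = (0.4/0.079)^(1/0.6) ≈ 14.9298.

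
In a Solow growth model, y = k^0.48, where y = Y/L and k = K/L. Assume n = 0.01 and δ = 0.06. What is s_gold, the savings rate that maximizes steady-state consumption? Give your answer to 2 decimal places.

The effective depreciation rate is n + δ = 0.01 + 0.06 = 0.07.
At the golden rule MPK = n+δ, and in any Cobb-Douglas steady state s = (n+δ)·k/y = MPK·k/y = capital's share 0.48.

s_gold = 0.48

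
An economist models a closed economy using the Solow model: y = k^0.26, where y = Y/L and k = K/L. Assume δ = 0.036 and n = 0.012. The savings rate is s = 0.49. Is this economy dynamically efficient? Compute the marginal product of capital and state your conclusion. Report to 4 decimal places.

n + δ = 0.012 + 0.036 = 0.048.
Steady-state k*: s·k^0.26 = 0.048·k gives k* = (0.49/0.048)^(1/0.74) ≈ 23.0915.
MPK = 0.26·23.0915^(-0.74) ≈ 0.0255.
MPK < n+δ = 0.048, so the economy is dynamically inefficient (over-saving).

dynamically inefficient; MPK ≈ 0.0255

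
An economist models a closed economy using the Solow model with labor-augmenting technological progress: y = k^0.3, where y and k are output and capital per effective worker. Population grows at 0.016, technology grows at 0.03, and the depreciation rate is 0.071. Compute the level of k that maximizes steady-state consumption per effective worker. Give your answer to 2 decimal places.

k_gold ≈ 3.84

Capital per effective worker breaks even when investment replaces (n + g + δ)·k; here n + g + δ = 0.117.
Setting f'(k) = n+g+δ gives 0.3·k^(0.3−1) = 0.117, hence k_gold = (0.3/0.117)^(1/0.7) ≈ 3.8388.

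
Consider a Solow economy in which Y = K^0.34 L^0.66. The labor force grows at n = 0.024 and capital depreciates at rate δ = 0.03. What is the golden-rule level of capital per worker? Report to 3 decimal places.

k_gold ≈ 16.246

Capital per worker breaks even when investment replaces (n + δ)·k; here n + δ = 0.054.
Maximizing c = f(k) − (n+δ)·k gives f'(k) = n+δ, i.e. 0.34·k^(0.34−1) = 0.054, so k_gold = (0.34/0.054)^(1/0.66) ≈ 16.2456.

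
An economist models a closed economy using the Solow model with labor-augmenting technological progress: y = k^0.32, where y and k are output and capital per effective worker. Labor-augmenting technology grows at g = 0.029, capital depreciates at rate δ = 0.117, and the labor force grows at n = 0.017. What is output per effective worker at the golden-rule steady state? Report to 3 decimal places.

y_gold ≈ 1.374

The effective depreciation rate is n + g + δ = 0.017 + 0.029 + 0.117 = 0.163.
Setting f'(k) = n+g+δ gives 0.32·k^(0.32−1) = 0.163, hence k_gold = (0.32/0.163)^(1/0.68) ≈ 2.6967.
Output: y_gold = k_gold^0.32 = 2.6967^0.32 ≈ 1.3736.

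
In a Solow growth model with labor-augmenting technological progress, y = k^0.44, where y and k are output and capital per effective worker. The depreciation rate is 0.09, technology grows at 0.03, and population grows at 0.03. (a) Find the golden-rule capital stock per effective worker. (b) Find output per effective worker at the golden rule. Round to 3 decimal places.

Break-even investment rate: n + g + δ = 0.03 + 0.03 + 0.09 = 0.15.
Setting f'(k) = n+g+δ gives 0.44·k^(0.44−1) = 0.15, hence k_gold = (0.44/0.15)^(1/0.56) ≈ 6.8324.
y_gold = 6.8324^0.44 ≈ 2.3292.

(a) k_gold ≈ 6.832; (b) y_gold ≈ 2.329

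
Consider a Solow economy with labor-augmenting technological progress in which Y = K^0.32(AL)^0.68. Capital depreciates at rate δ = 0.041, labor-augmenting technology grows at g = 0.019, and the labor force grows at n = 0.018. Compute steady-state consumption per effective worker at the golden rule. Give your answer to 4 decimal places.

c_gold ≈ 1.3213

The effective depreciation rate is n + g + δ = 0.018 + 0.019 + 0.041 = 0.078.
Setting f'(k) = n+g+δ gives 0.32·k^(0.32−1) = 0.078, hence k_gold = (0.32/0.078)^(1/0.68) ≈ 7.9717.
y_gold = 7.9717^0.32 ≈ 1.9431.
c_gold = y_gold − (n+g+δ)·k_gold = 1.9431 − 0.078·7.9717 ≈ 1.3213.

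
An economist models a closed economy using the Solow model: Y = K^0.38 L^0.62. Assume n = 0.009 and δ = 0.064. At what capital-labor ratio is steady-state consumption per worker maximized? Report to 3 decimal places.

The effective depreciation rate is n + δ = 0.009 + 0.064 = 0.073.
Setting f'(k) = n+δ gives 0.38·k^(0.38−1) = 0.073, hence k_gold = (0.38/0.073)^(1/0.62) ≈ 14.3081.

k_gold ≈ 14.308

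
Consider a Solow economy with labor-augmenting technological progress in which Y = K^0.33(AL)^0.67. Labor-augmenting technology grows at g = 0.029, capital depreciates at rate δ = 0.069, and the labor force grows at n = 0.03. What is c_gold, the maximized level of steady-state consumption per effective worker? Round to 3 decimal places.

c_gold ≈ 1.068

The effective depreciation rate is n + g + δ = 0.03 + 0.029 + 0.069 = 0.128.
Maximizing c = f(k) − (n+g+δ)·k gives f'(k) = n+g+δ, i.e. 0.33·k^(0.33−1) = 0.128, so k_gold = (0.33/0.128)^(1/0.67) ≈ 4.1104.
y_gold = 4.1104^0.33 ≈ 1.5943.
c_gold = y_gold − (n+g+δ)·k_gold = 1.5943 − 0.128·4.1104 ≈ 1.0682.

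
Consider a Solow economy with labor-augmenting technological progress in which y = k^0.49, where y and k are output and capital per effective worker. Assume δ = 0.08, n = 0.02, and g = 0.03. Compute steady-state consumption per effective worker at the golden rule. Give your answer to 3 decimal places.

c_gold ≈ 1.825

Break-even investment rate: n + g + δ = 0.02 + 0.03 + 0.08 = 0.13.
At the golden rule the marginal product of capital equals n+g+δ: 0.49·k^(0.49−1) = 0.13. Solving, k_gold = (0.49/0.13)^(1/0.51) ≈ 13.4868.
y_gold = 13.4868^0.49 ≈ 3.5781.
c_gold = y_gold − (n+g+δ)·k_gold = 3.5781 − 0.13·13.4868 ≈ 1.8248.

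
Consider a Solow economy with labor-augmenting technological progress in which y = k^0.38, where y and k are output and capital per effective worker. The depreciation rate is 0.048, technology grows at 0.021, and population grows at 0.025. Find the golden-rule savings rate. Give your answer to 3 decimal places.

The effective depreciation rate is n + g + δ = 0.025 + 0.021 + 0.048 = 0.094.
At the golden rule MPK = n+g+δ, and in any Cobb-Douglas steady state s = (n+g+δ)·k/y = MPK·k/y = capital's share 0.38.

s_gold = 0.380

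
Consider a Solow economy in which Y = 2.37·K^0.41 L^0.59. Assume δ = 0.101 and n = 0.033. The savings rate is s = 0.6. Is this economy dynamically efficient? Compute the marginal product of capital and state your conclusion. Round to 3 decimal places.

dynamically inefficient; MPK ≈ 0.092

The effective depreciation rate is n + δ = 0.033 + 0.101 = 0.134.
Steady-state k*: s·A·k^0.41 = 0.134·k gives k* = (0.6·2.37/0.134)^(1/0.59) ≈ 54.7817.
MPK = 0.41·2.37·54.7817^(-0.59) ≈ 0.0916.
MPK < n+δ = 0.134, so the economy is dynamically inefficient (over-saving).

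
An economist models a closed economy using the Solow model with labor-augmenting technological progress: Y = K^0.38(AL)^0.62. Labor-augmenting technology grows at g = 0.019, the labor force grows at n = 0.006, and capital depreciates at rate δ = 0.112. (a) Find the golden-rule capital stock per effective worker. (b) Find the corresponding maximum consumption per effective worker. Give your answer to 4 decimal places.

Break-even investment rate: n + g + δ = 0.006 + 0.019 + 0.112 = 0.137.
At the golden rule the marginal product of capital equals n+g+δ: 0.38·k^(0.38−1) = 0.137. Solving, k_gold = (0.38/0.137)^(1/0.62) ≈ 5.1834.
y_gold = 5.1834^0.38 ≈ 1.8688; c_gold = y_gold − 0.137·k_gold ≈ 1.1586.

(a) k_gold ≈ 5.1834; (b) c_gold ≈ 1.1586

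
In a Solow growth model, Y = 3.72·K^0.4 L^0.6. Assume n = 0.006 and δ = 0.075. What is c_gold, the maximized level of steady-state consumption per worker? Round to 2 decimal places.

c_gold ≈ 15.54

The effective depreciation rate is n + δ = 0.006 + 0.075 = 0.081.
Maximizing c = f(k) − (n+δ)·k gives f'(k) = n+δ, i.e. 0.4·3.72·k^(0.4−1) = 0.081, so k_gold = (0.4·3.72/0.081)^(1/0.6) ≈ 127.8978.
y_gold = 3.72·127.8978^0.4 ≈ 25.8993.
c_gold = y_gold − (n+δ)·k_gold = 25.8993 − 0.081·127.8978 ≈ 15.5396.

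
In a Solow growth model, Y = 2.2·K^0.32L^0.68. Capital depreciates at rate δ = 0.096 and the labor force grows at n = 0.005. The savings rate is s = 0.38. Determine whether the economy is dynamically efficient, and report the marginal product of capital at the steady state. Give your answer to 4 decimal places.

Capital per worker breaks even when investment replaces (n + δ)·k; here n + δ = 0.101.
Steady-state k*: s·A·k^0.32 = 0.101·k gives k* = (0.38·2.2/0.101)^(1/0.68) ≈ 22.3785.
MPK = 0.32·2.2·22.3785^(-0.68) ≈ 0.0851.
MPK < n+δ = 0.101, so the economy is dynamically inefficient (over-saving).

dynamically inefficient; MPK ≈ 0.0851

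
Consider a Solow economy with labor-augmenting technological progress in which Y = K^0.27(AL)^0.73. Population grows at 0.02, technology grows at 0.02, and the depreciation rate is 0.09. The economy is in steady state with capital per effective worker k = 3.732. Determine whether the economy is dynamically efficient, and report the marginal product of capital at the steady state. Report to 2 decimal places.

dynamically inefficient; MPK ≈ 0.10

The effective depreciation rate is n + g + δ = 0.02 + 0.02 + 0.09 = 0.13.
MPK = 0.27·k^(0.27−1) = 0.27·3.732^(-0.73) ≈ 0.1032.
MPK < 0.13, so the economy is dynamically inefficient (over-saving).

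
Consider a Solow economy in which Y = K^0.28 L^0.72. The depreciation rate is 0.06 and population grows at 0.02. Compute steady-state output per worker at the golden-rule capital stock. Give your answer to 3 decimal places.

y_gold ≈ 1.628

Capital per worker breaks even when investment replaces (n + δ)·k; here n + δ = 0.08.
Golden rule sets MPK = n+δ: 0.28·k^(0.28−1) = 0.08, so k_gold = (0.28/0.08)^(1/0.72) ≈ 5.6971.
Output: y_gold = k_gold^0.28 = 5.6971^0.28 ≈ 1.6277.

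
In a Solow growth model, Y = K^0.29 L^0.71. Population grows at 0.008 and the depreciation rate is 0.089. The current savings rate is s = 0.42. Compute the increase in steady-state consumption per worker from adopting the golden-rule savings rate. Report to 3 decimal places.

Δc ≈ 0.055

n + δ = 0.008 + 0.089 = 0.097.
Current steady state (s = 0.42): k* = (0.42/0.097)^(1/0.71) ≈ 7.8786, y* = 7.8786^0.29 ≈ 1.8196, c* = (1−0.42)·1.8196 ≈ 1.0554.
Setting f'(k) = n+δ gives 0.29·k^(0.29−1) = 0.097, hence k_gold = (0.29/0.097)^(1/0.71) ≈ 4.6762.
y_gold = 4.6762^0.29 ≈ 1.5641, c_gold = y_gold − 0.097·k_gold ≈ 1.1105.
Gain: Δc = 1.1105 − 1.0554 ≈ 0.0552.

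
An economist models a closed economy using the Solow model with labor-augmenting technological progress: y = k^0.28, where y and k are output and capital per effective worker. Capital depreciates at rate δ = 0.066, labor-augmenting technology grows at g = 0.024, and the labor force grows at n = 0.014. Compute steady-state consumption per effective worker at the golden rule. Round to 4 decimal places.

The effective depreciation rate is n + g + δ = 0.014 + 0.024 + 0.066 = 0.104.
Maximizing c = f(k) − (n+g+δ)·k gives f'(k) = n+g+δ, i.e. 0.28·k^(0.28−1) = 0.104, so k_gold = (0.28/0.104)^(1/0.72) ≈ 3.9573.
y_gold = 3.9573^0.28 ≈ 1.4698.
c_gold = y_gold − (n+g+δ)·k_gold = 1.4698 − 0.104·3.9573 ≈ 1.0583.

c_gold ≈ 1.0583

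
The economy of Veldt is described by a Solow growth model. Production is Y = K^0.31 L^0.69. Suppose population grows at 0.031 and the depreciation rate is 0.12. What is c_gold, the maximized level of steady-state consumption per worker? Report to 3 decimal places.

The effective depreciation rate is n + δ = 0.031 + 0.12 = 0.151.
At the golden rule the marginal product of capital equals n+δ: 0.31·k^(0.31−1) = 0.151. Solving, k_gold = (0.31/0.151)^(1/0.69) ≈ 2.8362.
y_gold = 2.8362^0.31 ≈ 1.3815.
c_gold = y_gold − (n+δ)·k_gold = 1.3815 − 0.151·2.8362 ≈ 0.9532.

c_gold ≈ 0.953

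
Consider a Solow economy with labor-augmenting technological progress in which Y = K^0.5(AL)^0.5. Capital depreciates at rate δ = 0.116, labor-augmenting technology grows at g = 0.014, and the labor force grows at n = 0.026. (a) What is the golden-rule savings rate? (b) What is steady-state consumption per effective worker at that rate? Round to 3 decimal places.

Capital per effective worker breaks even when investment replaces (n + g + δ)·k; here n + g + δ = 0.156.
For Cobb-Douglas, s_gold equals capital's share: s_gold = 0.5.
At the golden rule the marginal product of capital equals n+g+δ: 0.5·k^(0.5−1) = 0.156. Solving, k_gold = (0.5/0.156)^(1/0.5) ≈ 10.2728.
y_gold = 10.2728^0.5 ≈ 3.2051; c_gold = (1−0.5)·y_gold ≈ 1.6026.

(a) s_gold = 0.500; (b) c_gold ≈ 1.603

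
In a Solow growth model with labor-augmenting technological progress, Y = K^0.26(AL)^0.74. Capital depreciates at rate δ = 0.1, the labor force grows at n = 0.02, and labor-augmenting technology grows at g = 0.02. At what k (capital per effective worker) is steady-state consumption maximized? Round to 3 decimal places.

n + g + δ = 0.02 + 0.02 + 0.1 = 0.14.
At the golden rule the marginal product of capital equals n+g+δ: 0.26·k^(0.26−1) = 0.14. Solving, k_gold = (0.26/0.14)^(1/0.74) ≈ 2.3084.

k_gold ≈ 2.308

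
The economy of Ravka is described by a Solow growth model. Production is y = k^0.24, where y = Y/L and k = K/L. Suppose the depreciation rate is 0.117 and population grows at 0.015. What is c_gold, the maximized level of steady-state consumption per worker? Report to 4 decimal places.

n + δ = 0.015 + 0.117 = 0.132.
Setting f'(k) = n+δ gives 0.24·k^(0.24−1) = 0.132, hence k_gold = (0.24/0.132)^(1/0.76) ≈ 2.1960.
y_gold = 2.1960^0.24 ≈ 1.2078.
c_gold = y_gold − (n+δ)·k_gold = 1.2078 − 0.132·2.1960 ≈ 0.9179.

c_gold ≈ 0.9179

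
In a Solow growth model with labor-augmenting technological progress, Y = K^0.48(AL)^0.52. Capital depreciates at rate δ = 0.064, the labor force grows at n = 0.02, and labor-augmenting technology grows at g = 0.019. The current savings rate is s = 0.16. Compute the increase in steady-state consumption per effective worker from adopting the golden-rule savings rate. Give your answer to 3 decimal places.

Capital per effective worker breaks even when investment replaces (n + g + δ)·k; here n + g + δ = 0.103.
Current steady state (s = 0.16): k* = (0.16/0.103)^(1/0.52) ≈ 2.3327, y* = 2.3327^0.48 ≈ 1.5016, c* = (1−0.16)·1.5016 ≈ 1.2614.
At the golden rule the marginal product of capital equals n+g+δ: 0.48·k^(0.48−1) = 0.103. Solving, k_gold = (0.48/0.103)^(1/0.52) ≈ 19.2927.
y_gold = 19.2927^0.48 ≈ 4.1399, c_gold = y_gold − 0.103·k_gold ≈ 2.1527.
Gain: Δc = 2.1527 − 1.2614 ≈ 0.8914.

Δc ≈ 0.891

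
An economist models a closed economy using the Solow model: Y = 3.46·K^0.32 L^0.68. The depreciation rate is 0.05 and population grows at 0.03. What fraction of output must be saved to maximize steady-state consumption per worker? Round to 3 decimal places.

Break-even investment rate: n + δ = 0.03 + 0.05 = 0.08.
At the golden rule MPK = n+δ, and in any Cobb-Douglas steady state s = (n+δ)·k/y = MPK·k/y = capital's share 0.32.

s_gold = 0.320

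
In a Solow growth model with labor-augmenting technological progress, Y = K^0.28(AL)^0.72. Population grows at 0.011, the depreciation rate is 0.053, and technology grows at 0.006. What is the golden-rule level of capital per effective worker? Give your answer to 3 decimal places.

The effective depreciation rate is n + g + δ = 0.011 + 0.006 + 0.053 = 0.07.
Maximizing c = f(k) − (n+g+δ)·k gives f'(k) = n+g+δ, i.e. 0.28·k^(0.28−1) = 0.07, so k_gold = (0.28/0.07)^(1/0.72) ≈ 6.8580.

k_gold ≈ 6.858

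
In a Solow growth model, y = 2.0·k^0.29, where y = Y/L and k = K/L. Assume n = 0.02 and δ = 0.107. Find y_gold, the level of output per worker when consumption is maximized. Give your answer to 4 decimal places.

Capital per worker breaks even when investment replaces (n + δ)·k; here n + δ = 0.127.
Setting f'(k) = n+δ gives 0.29·2.0·k^(0.29−1) = 0.127, hence k_gold = (0.29·2.0/0.127)^(1/0.71) ≈ 8.4927.
Output: y_gold = 2.0·k_gold^0.29 = 2.0·8.4927^0.29 ≈ 3.7192.

y_gold ≈ 3.7192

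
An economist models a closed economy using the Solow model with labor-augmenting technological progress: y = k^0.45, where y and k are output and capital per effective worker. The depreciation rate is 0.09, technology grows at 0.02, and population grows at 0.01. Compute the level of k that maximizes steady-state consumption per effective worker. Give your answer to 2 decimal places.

k_gold ≈ 11.06

n + g + δ = 0.01 + 0.02 + 0.09 = 0.12.
Golden rule sets MPK = n+g+δ: 0.45·k^(0.45−1) = 0.12, so k_gold = (0.45/0.12)^(1/0.55) ≈ 11.0584.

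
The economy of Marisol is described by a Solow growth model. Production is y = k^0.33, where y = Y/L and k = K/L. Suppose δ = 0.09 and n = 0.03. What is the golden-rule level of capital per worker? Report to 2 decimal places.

Capital per worker breaks even when investment replaces (n + δ)·k; here n + δ = 0.12.
Golden rule sets MPK = n+δ: 0.33·k^(0.33−1) = 0.12, so k_gold = (0.33/0.12)^(1/0.67) ≈ 4.5261.

k_gold ≈ 4.53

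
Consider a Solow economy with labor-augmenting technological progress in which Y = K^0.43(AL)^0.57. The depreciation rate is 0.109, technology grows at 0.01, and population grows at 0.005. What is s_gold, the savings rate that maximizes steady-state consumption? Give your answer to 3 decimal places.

Break-even investment rate: n + g + δ = 0.005 + 0.01 + 0.109 = 0.124.
At the golden rule MPK = n+g+δ, and in any Cobb-Douglas steady state s = (n+g+δ)·k/y = MPK·k/y = capital's share 0.43.

s_gold = 0.430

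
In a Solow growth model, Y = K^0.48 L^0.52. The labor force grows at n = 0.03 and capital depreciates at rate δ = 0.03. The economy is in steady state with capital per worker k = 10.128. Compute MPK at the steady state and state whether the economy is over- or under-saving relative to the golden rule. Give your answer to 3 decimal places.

The effective depreciation rate is n + δ = 0.03 + 0.03 = 0.06.
MPK = 0.48·k^(0.48−1) = 0.48·10.128^(-0.52) ≈ 0.1440.
MPK > 0.06, so the economy is dynamically efficient (under-saving).

under-saving; MPK ≈ 0.144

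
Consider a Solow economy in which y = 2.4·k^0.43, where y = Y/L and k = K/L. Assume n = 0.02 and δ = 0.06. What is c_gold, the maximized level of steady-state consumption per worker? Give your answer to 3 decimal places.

n + δ = 0.02 + 0.06 = 0.08.
Setting f'(k) = n+δ gives 0.43·2.4·k^(0.43−1) = 0.08, hence k_gold = (0.43·2.4/0.08)^(1/0.57) ≈ 88.7980.
y_gold = 2.4·88.7980^0.43 ≈ 16.5206.
c_gold = y_gold − (n+δ)·k_gold = 16.5206 − 0.08·88.7980 ≈ 9.4167.

c_gold ≈ 9.417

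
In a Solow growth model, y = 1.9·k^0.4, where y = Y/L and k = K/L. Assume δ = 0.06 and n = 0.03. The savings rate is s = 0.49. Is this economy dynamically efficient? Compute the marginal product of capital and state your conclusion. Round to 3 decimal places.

Capital per worker breaks even when investment replaces (n + δ)·k; here n + δ = 0.09.
Steady-state k*: s·A·k^0.4 = 0.09·k gives k* = (0.49·1.9/0.09)^(1/0.6) ≈ 49.1110.
MPK = 0.4·1.9·49.1110^(-0.6) ≈ 0.0735.
MPK < n+δ = 0.09, so the economy is dynamically inefficient (over-saving).

dynamically inefficient; MPK ≈ 0.073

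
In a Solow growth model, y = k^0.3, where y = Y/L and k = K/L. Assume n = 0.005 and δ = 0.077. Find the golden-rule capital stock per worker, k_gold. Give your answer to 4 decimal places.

The effective depreciation rate is n + δ = 0.005 + 0.077 = 0.082.
Setting f'(k) = n+δ gives 0.3·k^(0.3−1) = 0.082, hence k_gold = (0.3/0.082)^(1/0.7) ≈ 6.3786.

k_gold ≈ 6.3786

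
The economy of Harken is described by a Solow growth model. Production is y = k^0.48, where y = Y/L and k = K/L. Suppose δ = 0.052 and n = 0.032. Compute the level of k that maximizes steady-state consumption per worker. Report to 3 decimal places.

The effective depreciation rate is n + δ = 0.032 + 0.052 = 0.084.
Setting f'(k) = n+δ gives 0.48·k^(0.48−1) = 0.084, hence k_gold = (0.48/0.084)^(1/0.52) ≈ 28.5559.

k_gold ≈ 28.556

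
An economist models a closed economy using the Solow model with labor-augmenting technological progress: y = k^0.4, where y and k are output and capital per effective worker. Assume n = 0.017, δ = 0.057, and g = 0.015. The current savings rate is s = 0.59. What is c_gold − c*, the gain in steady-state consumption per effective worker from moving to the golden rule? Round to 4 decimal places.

Δc ≈ 0.1872

The effective depreciation rate is n + g + δ = 0.017 + 0.015 + 0.057 = 0.089.
Current steady state (s = 0.59): k* = (0.59/0.089)^(1/0.6) ≈ 23.3939, y* = 23.3939^0.4 ≈ 3.5289, c* = (1−0.59)·3.5289 ≈ 1.4469.
Maximizing c = f(k) − (n+g+δ)·k gives f'(k) = n+g+δ, i.e. 0.4·k^(0.4−1) = 0.089, so k_gold = (0.4/0.089)^(1/0.6) ≈ 12.2401.
y_gold = 12.2401^0.4 ≈ 2.7234, c_gold = y_gold − 0.089·k_gold ≈ 1.6340.
Gain: Δc = 1.6340 − 1.4469 ≈ 0.1872.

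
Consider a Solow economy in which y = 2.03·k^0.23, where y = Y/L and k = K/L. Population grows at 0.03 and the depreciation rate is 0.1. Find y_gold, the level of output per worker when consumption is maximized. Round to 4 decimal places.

Break-even investment rate: n + δ = 0.03 + 0.1 = 0.13.
Golden rule sets MPK = n+δ: 0.23·2.03·k^(0.23−1) = 0.13, so k_gold = (0.23·2.03/0.13)^(1/0.77) ≈ 5.2619.
Output: y_gold = 2.03·k_gold^0.23 = 2.03·5.2619^0.23 ≈ 2.9741.

y_gold ≈ 2.9741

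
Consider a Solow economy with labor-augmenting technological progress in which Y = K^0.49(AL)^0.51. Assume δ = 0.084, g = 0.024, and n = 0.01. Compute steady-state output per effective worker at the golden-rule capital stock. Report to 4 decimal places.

n + g + δ = 0.01 + 0.024 + 0.084 = 0.118.
Maximizing c = f(k) − (n+g+δ)·k gives f'(k) = n+g+δ, i.e. 0.49·k^(0.49−1) = 0.118, so k_gold = (0.49/0.118)^(1/0.51) ≈ 16.3072.
Output: y_gold = k_gold^0.49 = 16.3072^0.49 ≈ 3.9271.

y_gold ≈ 3.9271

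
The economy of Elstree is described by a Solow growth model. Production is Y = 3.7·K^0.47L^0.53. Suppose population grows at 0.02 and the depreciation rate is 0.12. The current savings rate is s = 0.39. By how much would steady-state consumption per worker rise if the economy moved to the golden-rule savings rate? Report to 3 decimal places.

Δc ≈ 0.450

Break-even investment rate: n + δ = 0.02 + 0.12 = 0.14.
Current steady state (s = 0.39): k* = (0.39·3.7/0.14)^(1/0.53) ≈ 81.5796, y* = 3.7·81.5796^0.47 ≈ 29.2850, c* = (1−0.39)·29.2850 ≈ 17.8638.
Golden rule sets MPK = n+δ: 0.47·3.7·k^(0.47−1) = 0.14, so k_gold = (0.47·3.7/0.14)^(1/0.53) ≈ 116.0044.
y_gold = 3.7·116.0044^0.47 ≈ 34.5545, c_gold = y_gold − 0.14·k_gold ≈ 18.3139.
Gain: Δc = 18.3139 − 17.8638 ≈ 0.4500.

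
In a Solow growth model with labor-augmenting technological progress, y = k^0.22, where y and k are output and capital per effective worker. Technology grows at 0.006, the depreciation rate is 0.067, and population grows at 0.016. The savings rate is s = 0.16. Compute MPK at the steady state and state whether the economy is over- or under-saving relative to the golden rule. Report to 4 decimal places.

under-saving; MPK ≈ 0.1224

Capital per effective worker breaks even when investment replaces (n + g + δ)·k; here n + g + δ = 0.089.
Steady-state k*: s·k^0.22 = 0.089·k gives k* = (0.16/0.089)^(1/0.78) ≈ 2.1212.
MPK = 0.22·2.1212^(-0.78) ≈ 0.1224.
MPK > n+g+δ = 0.089, so the economy is dynamically efficient (under-saving).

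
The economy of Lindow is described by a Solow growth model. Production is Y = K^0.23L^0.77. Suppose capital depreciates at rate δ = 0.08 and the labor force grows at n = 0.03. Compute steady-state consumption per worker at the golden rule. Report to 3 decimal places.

Capital per worker breaks even when investment replaces (n + δ)·k; here n + δ = 0.11.
At the golden rule the marginal product of capital equals n+δ: 0.23·k^(0.23−1) = 0.11. Solving, k_gold = (0.23/0.11)^(1/0.77) ≈ 2.6063.
y_gold = 2.6063^0.23 ≈ 1.2465.
c_gold = y_gold − (n+δ)·k_gold = 1.2465 − 0.11·2.6063 ≈ 0.9598.

c_gold ≈ 0.960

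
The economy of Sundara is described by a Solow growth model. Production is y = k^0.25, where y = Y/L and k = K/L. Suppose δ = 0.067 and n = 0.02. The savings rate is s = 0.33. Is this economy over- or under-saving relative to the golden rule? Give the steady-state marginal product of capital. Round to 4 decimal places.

over-saving; MPK ≈ 0.0659

n + δ = 0.02 + 0.067 = 0.087.
Steady-state k*: s·k^0.25 = 0.087·k gives k* = (0.33/0.087)^(1/0.75) ≈ 5.9155.
MPK = 0.25·5.9155^(-0.75) ≈ 0.0659.
MPK < n+δ = 0.087, so the economy is dynamically inefficient (over-saving).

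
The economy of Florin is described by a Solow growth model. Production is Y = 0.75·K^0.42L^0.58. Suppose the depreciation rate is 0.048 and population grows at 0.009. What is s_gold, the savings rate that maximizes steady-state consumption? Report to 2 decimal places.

s_gold = 0.42

Capital per worker breaks even when investment replaces (n + δ)·k; here n + δ = 0.057.
At the golden rule MPK = n+δ, and in any Cobb-Douglas steady state s = (n+δ)·k/y = MPK·k/y = capital's share 0.42.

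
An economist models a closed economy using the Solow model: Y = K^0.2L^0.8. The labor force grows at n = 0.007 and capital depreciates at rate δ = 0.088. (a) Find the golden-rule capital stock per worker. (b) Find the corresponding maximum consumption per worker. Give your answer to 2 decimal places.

(a) k_gold ≈ 2.54; (b) c_gold ≈ 0.96

Break-even investment rate: n + δ = 0.007 + 0.088 = 0.095.
At the golden rule the marginal product of capital equals n+δ: 0.2·k^(0.2−1) = 0.095. Solving, k_gold = (0.2/0.095)^(1/0.8) ≈ 2.5359.
y_gold = 2.5359^0.2 ≈ 1.2046; c_gold = y_gold − 0.095·k_gold ≈ 0.9636.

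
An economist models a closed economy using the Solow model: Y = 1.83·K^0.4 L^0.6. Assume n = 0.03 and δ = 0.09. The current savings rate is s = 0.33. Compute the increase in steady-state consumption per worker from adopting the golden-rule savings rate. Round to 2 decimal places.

Break-even investment rate: n + δ = 0.03 + 0.09 = 0.12.
Current steady state (s = 0.33): k* = (0.33·1.83/0.12)^(1/0.6) ≈ 14.7788, y* = 1.83·14.7788^0.4 ≈ 5.3741, c* = (1−0.33)·5.3741 ≈ 3.6007.
Setting f'(k) = n+δ gives 0.4·1.83·k^(0.4−1) = 0.12, hence k_gold = (0.4·1.83/0.12)^(1/0.6) ≈ 20.3649.
y_gold = 1.83·20.3649^0.4 ≈ 6.1095, c_gold = y_gold − 0.12·k_gold ≈ 3.6657.
Gain: Δc = 3.6657 − 3.6007 ≈ 0.0650.

Δc ≈ 0.07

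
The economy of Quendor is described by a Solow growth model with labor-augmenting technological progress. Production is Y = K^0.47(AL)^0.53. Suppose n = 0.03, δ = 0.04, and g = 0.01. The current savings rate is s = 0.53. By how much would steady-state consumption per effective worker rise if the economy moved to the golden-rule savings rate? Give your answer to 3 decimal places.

Break-even investment rate: n + g + δ = 0.03 + 0.01 + 0.04 = 0.08.
Current steady state (s = 0.53): k* = (0.53/0.08)^(1/0.53) ≈ 35.4330, y* = 35.4330^0.47 ≈ 5.3484, c* = (1−0.53)·5.3484 ≈ 2.5137.
At the golden rule the marginal product of capital equals n+g+δ: 0.47·k^(0.47−1) = 0.08. Solving, k_gold = (0.47/0.08)^(1/0.53) ≈ 28.2461.
y_gold = 28.2461^0.47 ≈ 4.8078, c_gold = y_gold − 0.08·k_gold ≈ 2.5482.
Gain: Δc = 2.5482 − 2.5137 ≈ 0.0344.

Δc ≈ 0.034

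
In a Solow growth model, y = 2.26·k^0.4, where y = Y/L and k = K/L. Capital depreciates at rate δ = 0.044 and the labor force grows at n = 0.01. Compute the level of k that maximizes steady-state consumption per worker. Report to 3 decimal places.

n + δ = 0.01 + 0.044 = 0.054.
Golden rule sets MPK = n+δ: 0.4·2.26·k^(0.4−1) = 0.054, so k_gold = (0.4·2.26/0.054)^(1/0.6) ≈ 109.5530.

k_gold ≈ 109.553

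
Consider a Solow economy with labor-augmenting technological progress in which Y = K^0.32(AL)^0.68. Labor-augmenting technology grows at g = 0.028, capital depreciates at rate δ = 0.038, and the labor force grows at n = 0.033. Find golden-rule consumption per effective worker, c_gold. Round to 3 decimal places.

Capital per effective worker breaks even when investment replaces (n + g + δ)·k; here n + g + δ = 0.099.
At the golden rule the marginal product of capital equals n+g+δ: 0.32·k^(0.32−1) = 0.099. Solving, k_gold = (0.32/0.099)^(1/0.68) ≈ 5.6142.
y_gold = 5.6142^0.32 ≈ 1.7369.
c_gold = y_gold − (n+g+δ)·k_gold = 1.7369 − 0.099·5.6142 ≈ 1.1811.

c_gold ≈ 1.181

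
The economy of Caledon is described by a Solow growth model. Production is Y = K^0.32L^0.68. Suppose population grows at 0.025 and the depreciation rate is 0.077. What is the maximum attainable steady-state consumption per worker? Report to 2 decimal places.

Capital per worker breaks even when investment replaces (n + δ)·k; here n + δ = 0.102.
Golden rule sets MPK = n+δ: 0.32·k^(0.32−1) = 0.102, so k_gold = (0.32/0.102)^(1/0.68) ≈ 5.3730.
y_gold = 5.3730^0.32 ≈ 1.7127.
c_gold = y_gold − (n+δ)·k_gold = 1.7127 − 0.102·5.3730 ≈ 1.1646.

c_gold ≈ 1.16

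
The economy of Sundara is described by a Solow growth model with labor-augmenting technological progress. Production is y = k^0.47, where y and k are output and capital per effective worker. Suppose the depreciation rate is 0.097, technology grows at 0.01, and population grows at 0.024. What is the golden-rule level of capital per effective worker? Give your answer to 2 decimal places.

n + g + δ = 0.024 + 0.01 + 0.097 = 0.131.
Golden rule sets MPK = n+g+δ: 0.47·k^(0.47−1) = 0.131, so k_gold = (0.47/0.131)^(1/0.53) ≈ 11.1389.

k_gold ≈ 11.14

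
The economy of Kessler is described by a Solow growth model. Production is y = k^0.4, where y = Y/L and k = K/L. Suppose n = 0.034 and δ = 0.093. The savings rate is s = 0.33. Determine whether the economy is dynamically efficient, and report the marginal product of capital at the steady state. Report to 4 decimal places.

dynamically efficient; MPK ≈ 0.1539

The effective depreciation rate is n + δ = 0.034 + 0.093 = 0.127.
Steady-state k*: s·k^0.4 = 0.127·k gives k* = (0.33/0.127)^(1/0.6) ≈ 4.9112.
MPK = 0.4·4.9112^(-0.6) ≈ 0.1539.
MPK > n+δ = 0.127, so the economy is dynamically efficient (under-saving).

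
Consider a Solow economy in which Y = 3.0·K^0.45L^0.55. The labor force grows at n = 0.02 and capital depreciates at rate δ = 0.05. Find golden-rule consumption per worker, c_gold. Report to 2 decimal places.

c_gold ≈ 18.58

n + δ = 0.02 + 0.05 = 0.07.
Setting f'(k) = n+δ gives 0.45·3.0·k^(0.45−1) = 0.07, hence k_gold = (0.45·3.0/0.07)^(1/0.55) ≈ 217.1662.
y_gold = 3.0·217.1662^0.45 ≈ 33.7814.
c_gold = y_gold − (n+δ)·k_gold = 33.7814 − 0.07·217.1662 ≈ 18.5798.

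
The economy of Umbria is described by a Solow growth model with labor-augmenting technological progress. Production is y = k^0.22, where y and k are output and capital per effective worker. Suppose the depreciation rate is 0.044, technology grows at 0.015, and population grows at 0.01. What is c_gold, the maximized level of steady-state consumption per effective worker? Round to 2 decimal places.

c_gold ≈ 1.08

Break-even investment rate: n + g + δ = 0.01 + 0.015 + 0.044 = 0.069.
Maximizing c = f(k) − (n+g+δ)·k gives f'(k) = n+g+δ, i.e. 0.22·k^(0.22−1) = 0.069, so k_gold = (0.22/0.069)^(1/0.78) ≈ 4.4219.
y_gold = 4.4219^0.22 ≈ 1.3869.
c_gold = y_gold − (n+g+δ)·k_gold = 1.3869 − 0.069·4.4219 ≈ 1.0818.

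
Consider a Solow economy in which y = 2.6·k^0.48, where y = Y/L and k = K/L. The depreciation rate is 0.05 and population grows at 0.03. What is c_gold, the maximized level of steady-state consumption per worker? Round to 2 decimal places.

Capital per worker breaks even when investment replaces (n + δ)·k; here n + δ = 0.08.
Maximizing c = f(k) − (n+δ)·k gives f'(k) = n+δ, i.e. 0.48·2.6·k^(0.48−1) = 0.08, so k_gold = (0.48·2.6/0.08)^(1/0.52) ≈ 197.0019.
y_gold = 2.6·197.0019^0.48 ≈ 32.8336.
c_gold = y_gold − (n+δ)·k_gold = 32.8336 − 0.08·197.0019 ≈ 17.0735.

c_gold ≈ 17.07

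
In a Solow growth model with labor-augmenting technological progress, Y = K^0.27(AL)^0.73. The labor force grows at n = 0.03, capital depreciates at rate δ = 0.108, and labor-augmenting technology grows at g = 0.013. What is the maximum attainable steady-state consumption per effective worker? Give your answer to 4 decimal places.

n + g + δ = 0.03 + 0.013 + 0.108 = 0.151.
Setting f'(k) = n+g+δ gives 0.27·k^(0.27−1) = 0.151, hence k_gold = (0.27/0.151)^(1/0.73) ≈ 2.2168.
y_gold = 2.2168^0.27 ≈ 1.2398.
c_gold = y_gold − (n+g+δ)·k_gold = 1.2398 − 0.151·2.2168 ≈ 0.9050.

c_gold ≈ 0.9050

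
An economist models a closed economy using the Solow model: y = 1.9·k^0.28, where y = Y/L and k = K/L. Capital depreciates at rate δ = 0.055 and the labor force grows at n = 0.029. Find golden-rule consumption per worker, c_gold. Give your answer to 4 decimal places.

c_gold ≈ 2.8043

The effective depreciation rate is n + δ = 0.029 + 0.055 = 0.084.
Setting f'(k) = n+δ gives 0.28·1.9·k^(0.28−1) = 0.084, hence k_gold = (0.28·1.9/0.084)^(1/0.72) ≈ 12.9831.
y_gold = 1.9·12.9831^0.28 ≈ 3.8949.
c_gold = y_gold − (n+δ)·k_gold = 3.8949 − 0.084·12.9831 ≈ 2.8043.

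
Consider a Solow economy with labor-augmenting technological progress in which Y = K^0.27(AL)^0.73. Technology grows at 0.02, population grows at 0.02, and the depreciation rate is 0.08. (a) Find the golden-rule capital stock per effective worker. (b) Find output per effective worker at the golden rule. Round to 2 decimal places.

Break-even investment rate: n + g + δ = 0.02 + 0.02 + 0.08 = 0.12.
Golden rule sets MPK = n+g+δ: 0.27·k^(0.27−1) = 0.12, so k_gold = (0.27/0.12)^(1/0.73) ≈ 3.0370.
y_gold = 3.0370^0.27 ≈ 1.3498.

(a) k_gold ≈ 3.04; (b) y_gold ≈ 1.35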